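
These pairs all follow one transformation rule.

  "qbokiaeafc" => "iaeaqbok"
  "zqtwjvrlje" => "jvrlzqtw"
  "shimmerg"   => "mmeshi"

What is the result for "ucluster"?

ustucl

What's happening: delete the last 2 characters, then swap the front and back halves of the string.
Applying both steps to "ucluster": "uclust", then "ustucl".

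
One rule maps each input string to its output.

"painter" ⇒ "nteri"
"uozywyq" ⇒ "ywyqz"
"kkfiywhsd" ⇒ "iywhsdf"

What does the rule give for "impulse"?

ulsep

Looking at the pairs, the operation is to delete the first 2 characters, then move the first character to the end.
Working it through for "impulse": intermediate "pulse", final "ulsep".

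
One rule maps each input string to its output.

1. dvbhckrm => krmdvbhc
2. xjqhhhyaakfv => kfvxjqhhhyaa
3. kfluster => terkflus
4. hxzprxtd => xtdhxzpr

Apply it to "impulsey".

Each output is the input with this applied: move the last 3 characters to the front (rotate right by 3).
Doing the same to "impulsey": "seyimpul".

seyimpul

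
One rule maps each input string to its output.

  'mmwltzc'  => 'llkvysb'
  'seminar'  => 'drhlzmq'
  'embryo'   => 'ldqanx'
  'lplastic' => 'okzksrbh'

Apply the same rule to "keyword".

The transformation: shift every letter 1 place backward in the alphabet (wrapping around), then swap each adjacent pair of characters (1↔2, 3↔4, ...).
"keyword" → "jdxvnqc" → "djvxqnc".

djvxqnc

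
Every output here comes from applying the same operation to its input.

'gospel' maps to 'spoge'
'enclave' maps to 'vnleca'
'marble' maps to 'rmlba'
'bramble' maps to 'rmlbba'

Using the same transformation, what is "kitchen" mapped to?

tkihec

Rule — delete the last character, then sort the characters into reverse alphabetical order.
On "kitchen": the first step gives "kitche", and the second then gives "tkihec".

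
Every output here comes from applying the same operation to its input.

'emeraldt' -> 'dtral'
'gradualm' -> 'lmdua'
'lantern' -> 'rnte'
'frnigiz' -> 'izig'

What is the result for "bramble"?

lemb

Each output is the input with this applied: delete the first 3 characters, then move the last 2 characters to the front (rotate right by 2).
Applying that to "bramble" gives "lemb".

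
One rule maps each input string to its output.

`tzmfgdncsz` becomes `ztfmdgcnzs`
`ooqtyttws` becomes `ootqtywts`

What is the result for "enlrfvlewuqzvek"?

The rule is to swap each adjacent pair of characters (1↔2, 3↔4, ...).
For "enlrfvlewuqzvek" the result is "nerlvfeluwzqevk".

nerlvfeluwzqevk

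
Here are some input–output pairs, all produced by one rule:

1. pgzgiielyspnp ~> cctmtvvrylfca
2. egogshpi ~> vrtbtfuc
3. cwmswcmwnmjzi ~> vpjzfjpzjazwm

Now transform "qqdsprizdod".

Looking at the pairs, the operation is to move the last character to the front, then shift every letter 13 places forward in the alphabet (wrapping around) — i.e. ROT13.
"qqdsprizdod" → "dqqdsprizdo" → "qddqfcevmqb".

qddqfcevmqb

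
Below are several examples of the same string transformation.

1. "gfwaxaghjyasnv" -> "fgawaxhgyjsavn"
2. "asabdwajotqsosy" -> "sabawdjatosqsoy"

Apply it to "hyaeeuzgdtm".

yheauegztdm

In each case the input is transformed by: swap each adjacent pair of characters (1↔2, 3↔4, ...).
Applying that to "hyaeeuzgdtm" gives "yheauegztdm".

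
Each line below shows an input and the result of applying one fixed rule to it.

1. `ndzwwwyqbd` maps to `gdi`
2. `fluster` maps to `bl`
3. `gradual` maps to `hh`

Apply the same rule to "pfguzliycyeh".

Each output is the input with this applied: keep one character in every 3, starting at position 3 (positions 3rd, 6th, 9th, ...), then shift every letter 7 places forward in the alphabet (wrapping around).
For "pfguzliycyeh" the result is "nsjo".

nsjo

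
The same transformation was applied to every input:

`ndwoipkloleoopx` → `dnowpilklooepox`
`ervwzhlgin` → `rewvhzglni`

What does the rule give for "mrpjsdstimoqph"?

Rule — swap each adjacent pair of characters (1↔2, 3↔4, ...).
So "mrpjsdstimoqph" becomes "rmjpdstsmiqohp".

rmjpdstsmiqohp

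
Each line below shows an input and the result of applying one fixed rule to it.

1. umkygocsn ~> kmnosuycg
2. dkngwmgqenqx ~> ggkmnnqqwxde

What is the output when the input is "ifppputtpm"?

mppppttufi

Looking at the pairs, the operation is to sort the characters into alphabetical order, then move the first 2 characters to the end (rotate left by 2).
Working it through for "ifppputtpm": intermediate "fimppppttu", final "mppppttufi".
(Check on "umkygocsn": → "cgkmnosuy" → "kmnosuycg" ✓)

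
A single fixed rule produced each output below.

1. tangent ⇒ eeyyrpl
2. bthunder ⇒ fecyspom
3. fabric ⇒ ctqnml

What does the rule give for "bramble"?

cxwpmml

Each output is the input with this applied: sort the characters into reverse alphabetical order, then shift every letter 11 places forward in the alphabet (wrapping around).
Working it through for "bramble": intermediate "rmlebba", final "cxwpmml".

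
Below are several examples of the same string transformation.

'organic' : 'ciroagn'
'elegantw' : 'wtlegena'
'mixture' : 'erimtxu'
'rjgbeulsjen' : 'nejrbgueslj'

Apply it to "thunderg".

What's happening: move the last 2 characters to the front (rotate right by 2), then swap each adjacent pair of characters (1↔2, 3↔4, ...).
Applying both steps to "thunderg": "rgthunde", then "grhtnued".
(Check on "mixture": → "remixtu" → "erimtxu" ✓)

grhtnued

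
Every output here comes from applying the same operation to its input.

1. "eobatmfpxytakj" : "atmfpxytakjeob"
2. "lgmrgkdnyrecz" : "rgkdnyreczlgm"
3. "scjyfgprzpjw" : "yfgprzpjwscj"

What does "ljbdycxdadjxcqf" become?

dycxdadjxcqfljb

Rule — move the first 3 characters to the end (rotate left by 3).
Applying that to "ljbdycxdadjxcqf" gives "dycxdadjxcqfljb".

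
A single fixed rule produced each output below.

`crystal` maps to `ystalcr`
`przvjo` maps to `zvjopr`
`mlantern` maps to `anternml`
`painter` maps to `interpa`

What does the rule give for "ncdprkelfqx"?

The transformation: move the first 2 characters to the end (rotate left by 2).
So "ncdprkelfqx" becomes "dprkelfqxnc".

dprkelfqxnc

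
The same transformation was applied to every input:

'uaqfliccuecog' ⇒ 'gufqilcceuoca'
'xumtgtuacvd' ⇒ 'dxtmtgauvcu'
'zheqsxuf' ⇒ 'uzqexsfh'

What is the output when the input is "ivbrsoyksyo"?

Rule — swap each adjacent pair of characters (1↔2, 3↔4, ...), then swap the first and last characters.
Starting from "ivbrsoyksyo": after the first operation, "virboskyyso"; after the second, "oirboskyysv".
(Check on "xumtgtuacvd": → "uxtmtgauvcd" → "dxtmtgauvcu" ✓)

oirboskyysv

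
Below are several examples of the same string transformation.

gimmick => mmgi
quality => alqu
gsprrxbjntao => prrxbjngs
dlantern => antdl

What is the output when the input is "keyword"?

Rule — delete the last 3 characters, then move the first 2 characters to the end (rotate left by 2).
Applying both steps to "keyword": "keyw", then "ywke".

ywke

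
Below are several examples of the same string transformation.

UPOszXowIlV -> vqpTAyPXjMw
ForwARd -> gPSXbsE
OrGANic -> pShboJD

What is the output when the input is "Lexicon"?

Rule — shift every letter 1 place forward in the alphabet (wrapping around), then flip the case of every letter.
Working it through for "Lexicon": intermediate "Mfyjdpo", final "mFYJDPO".

mFYJDPO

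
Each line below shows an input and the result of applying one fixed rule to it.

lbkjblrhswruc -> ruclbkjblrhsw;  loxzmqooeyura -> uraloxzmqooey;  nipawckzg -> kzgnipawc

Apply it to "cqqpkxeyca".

ycacqqpkxe

Looking at the pairs, the operation is to move the last 3 characters to the front (rotate right by 3).
"cqqpkxeyca" → "ycacqqpkxe".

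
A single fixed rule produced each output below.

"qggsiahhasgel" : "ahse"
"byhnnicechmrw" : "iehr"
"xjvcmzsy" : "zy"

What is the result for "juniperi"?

In each case the input is transformed by: keep every other character starting from the second (positions 2nd, 4th, 6th, ...), then delete the first 2 characters.
Starting from "juniperi": after the first operation, "uiei"; after the second, "ei".

ei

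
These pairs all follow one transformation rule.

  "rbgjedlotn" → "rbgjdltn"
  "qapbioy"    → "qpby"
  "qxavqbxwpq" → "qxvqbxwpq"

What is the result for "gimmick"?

Each output is the input with this applied: remove every vowel.
Doing the same to "gimmick": "gmmck".

gmmck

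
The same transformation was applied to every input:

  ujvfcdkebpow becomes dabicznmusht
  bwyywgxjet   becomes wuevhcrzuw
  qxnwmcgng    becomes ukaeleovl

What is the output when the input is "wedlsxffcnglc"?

The transformation: move the first 3 characters to the end (rotate left by 3), then shift every letter 2 places backward in the alphabet (wrapping around).
Applying both steps to "wedlsxffcnglc": "lsxffcnglcwed", then "jqvddalejaucb".

jqvddalejaucb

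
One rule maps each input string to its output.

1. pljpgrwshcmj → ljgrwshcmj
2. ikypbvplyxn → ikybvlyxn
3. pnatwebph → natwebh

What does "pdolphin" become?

dolhin

What's happening: remove every "p".
"pdolphin" → "dolhin".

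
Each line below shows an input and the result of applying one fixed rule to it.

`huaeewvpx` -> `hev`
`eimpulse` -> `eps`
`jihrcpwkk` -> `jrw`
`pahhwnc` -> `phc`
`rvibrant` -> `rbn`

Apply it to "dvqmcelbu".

What's happening: keep one character in every 3, starting at position 1 (positions 1st, 4th, 7th, ...).
For "dvqmcelbu" the result is "dml".

dml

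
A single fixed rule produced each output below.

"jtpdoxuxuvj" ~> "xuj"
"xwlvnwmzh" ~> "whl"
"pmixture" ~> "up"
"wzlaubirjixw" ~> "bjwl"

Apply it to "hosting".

The transformation: move the first 3 characters to the end (rotate left by 3), then keep one character in every 3, starting at position 3 (positions 3rd, 6th, 9th, ...).
"hosting" → "tinghos" → "no".

no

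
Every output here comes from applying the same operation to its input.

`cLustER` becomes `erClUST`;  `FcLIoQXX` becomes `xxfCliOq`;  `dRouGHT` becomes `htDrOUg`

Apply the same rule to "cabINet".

ETCABin

Each output is the input with this applied: move the last 2 characters to the front (rotate right by 2), then flip the case of every letter.
For "cabINet", step one produces "etcabIN"; step two turns that into "ETCABin".
(Check on "dRouGHT": → "HTdRouG" → "htDrOUg" ✓)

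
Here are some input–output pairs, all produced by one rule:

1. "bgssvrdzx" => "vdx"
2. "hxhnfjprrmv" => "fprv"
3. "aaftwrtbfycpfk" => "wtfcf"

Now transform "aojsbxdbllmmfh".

bdlmf

Each output is the input with this applied: delete the first 3 characters, then keep every other character starting from the second (positions 2nd, 4th, 6th, ...).
So "aojsbxdbllmmfh" becomes "bdlmf".
(Check on "aaftwrtbfycpfk": → "twrtbfycpfk" → "wtfcf" ✓)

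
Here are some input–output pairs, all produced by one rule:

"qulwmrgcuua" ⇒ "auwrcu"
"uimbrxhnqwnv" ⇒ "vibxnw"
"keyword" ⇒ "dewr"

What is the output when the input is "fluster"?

In each case the input is transformed by: move the last character to the front, then keep every other character starting from the first (positions 1st, 3rd, 5th, ...).
For "fluster", step one produces "rfluste"; step two turns that into "rlse".

rlse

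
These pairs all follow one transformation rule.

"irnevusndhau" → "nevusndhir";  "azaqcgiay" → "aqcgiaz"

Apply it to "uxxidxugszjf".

The pattern: delete the last 2 characters, then move the first 2 characters to the end (rotate left by 2).
Working it through for "uxxidxugszjf": intermediate "uxxidxugsz", final "xidxugszux".

xidxugszux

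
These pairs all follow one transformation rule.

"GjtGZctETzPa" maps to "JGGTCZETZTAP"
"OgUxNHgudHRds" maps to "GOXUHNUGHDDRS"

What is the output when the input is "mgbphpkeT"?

GMPBPHEKT

Looking at the pairs, the operation is to swap each adjacent pair of characters (1↔2, 3↔4, ...), then convert every letter to uppercase.
For "mgbphpkeT" the result is "GMPBPHEKT".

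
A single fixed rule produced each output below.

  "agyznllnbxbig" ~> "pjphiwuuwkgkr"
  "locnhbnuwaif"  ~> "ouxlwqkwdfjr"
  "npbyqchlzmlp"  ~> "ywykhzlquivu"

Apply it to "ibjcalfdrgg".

Rule — move the last character to the front, then shift every letter 9 places forward in the alphabet (wrapping around).
Starting from "ibjcalfdrgg": after the first operation, "gibjcalfdrg"; after the second, "prksljuomap".

prksljuomap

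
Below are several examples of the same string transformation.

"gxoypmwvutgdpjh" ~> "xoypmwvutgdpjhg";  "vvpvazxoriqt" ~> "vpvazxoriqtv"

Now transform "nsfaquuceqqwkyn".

The pattern: move the first character to the end.
So "nsfaquuceqqwkyn" becomes "sfaquuceqqwkynn".

sfaquuceqqwkynn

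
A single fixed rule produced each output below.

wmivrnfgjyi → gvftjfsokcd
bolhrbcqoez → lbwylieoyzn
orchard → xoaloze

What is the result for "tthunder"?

aboqqerk

The rule is to move the last 3 characters to the front (rotate right by 3), then shift every letter 3 places backward in the alphabet (wrapping around).
On "tthunder": the first step gives "dertthun", and the second then gives "aboqqerk".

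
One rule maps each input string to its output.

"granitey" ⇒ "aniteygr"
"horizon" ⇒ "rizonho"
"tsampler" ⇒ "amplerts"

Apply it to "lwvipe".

vipelw

The pattern: move the first 2 characters to the end (rotate left by 2).
Applying that to "lwvipe" gives "vipelw".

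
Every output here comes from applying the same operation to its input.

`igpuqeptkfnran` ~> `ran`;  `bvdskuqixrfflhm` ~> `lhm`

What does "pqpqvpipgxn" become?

Each output is the input with this applied: keep only the last 3 characters.
For "pqpqvpipgxn" the result is "gxn".

gxn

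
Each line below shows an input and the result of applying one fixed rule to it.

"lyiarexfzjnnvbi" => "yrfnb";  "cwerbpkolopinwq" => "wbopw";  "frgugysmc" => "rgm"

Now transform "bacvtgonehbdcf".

atnbf

What's happening: keep one character in every 3, starting at position 2 (positions 2nd, 5th, 8th, ...).
So "bacvtgonehbdcf" becomes "atnbf".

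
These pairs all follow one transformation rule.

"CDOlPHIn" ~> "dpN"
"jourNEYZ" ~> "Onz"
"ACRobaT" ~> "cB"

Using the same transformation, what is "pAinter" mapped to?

aT

Each output is the input with this applied: keep one character in every 3, starting at position 2 (positions 2nd, 5th, 8th, ...), then flip the case of every letter.
So "pAinter" becomes "aT".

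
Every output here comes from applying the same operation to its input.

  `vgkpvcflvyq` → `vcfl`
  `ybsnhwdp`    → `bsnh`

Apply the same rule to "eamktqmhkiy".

tqmh

The rule is to move the last 3 characters to the front (rotate right by 3), then keep only the last 4 characters.
Applying both steps to "eamktqmhkiy": "kiyeamktqmh", then "tqmh".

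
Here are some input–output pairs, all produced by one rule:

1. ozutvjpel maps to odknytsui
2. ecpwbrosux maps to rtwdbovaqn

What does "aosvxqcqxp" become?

pwoznruwpb

The rule is to move the last 3 characters to the front (rotate right by 3), then shift every letter 1 place backward in the alphabet (wrapping around).
Working it through for "aosvxqcqxp": intermediate "qxpaosvxqc", final "pwoznruwpb".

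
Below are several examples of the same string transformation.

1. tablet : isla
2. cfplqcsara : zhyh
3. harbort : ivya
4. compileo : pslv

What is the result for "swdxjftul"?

mabs

Each output is the input with this applied: shift every letter 7 places forward in the alphabet (wrapping around), then keep only the last 4 characters.
Starting from "swdxjftul": after the first operation, "zdkeqmabs"; after the second, "mabs".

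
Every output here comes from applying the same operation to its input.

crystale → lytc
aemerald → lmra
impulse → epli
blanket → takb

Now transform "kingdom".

mndk

Looking at the pairs, the operation is to keep every other character starting from the first (positions 1st, 3rd, 5th, ...), then swap the first and last characters.
For "kingdom", step one produces "kndm"; step two turns that into "mndk".
(Check on "crystale": → "cytl" → "lytc" ✓)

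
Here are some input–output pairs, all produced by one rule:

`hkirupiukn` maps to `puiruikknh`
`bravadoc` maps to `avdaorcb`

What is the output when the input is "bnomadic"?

The transformation: swap the front and back halves of the string, then take characters alternately from the front and the back (1st, last, 2nd, 2nd-last, ...).
Working it through for "bnomadic": intermediate "adicbnom", final "amdoincb".

amdoincb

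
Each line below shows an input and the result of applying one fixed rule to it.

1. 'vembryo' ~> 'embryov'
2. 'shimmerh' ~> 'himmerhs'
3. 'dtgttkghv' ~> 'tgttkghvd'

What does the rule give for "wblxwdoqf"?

blxwdoqfw

In each case the input is transformed by: move the first character to the end.
For "wblxwdoqf" the result is "blxwdoqfw".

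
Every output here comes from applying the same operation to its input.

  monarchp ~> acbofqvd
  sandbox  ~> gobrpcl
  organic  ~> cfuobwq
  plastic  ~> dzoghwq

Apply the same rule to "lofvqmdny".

zctjearbm

Rule — shift every letter 12 places backward in the alphabet (wrapping around).
For "lofvqmdny" the result is "zctjearbm".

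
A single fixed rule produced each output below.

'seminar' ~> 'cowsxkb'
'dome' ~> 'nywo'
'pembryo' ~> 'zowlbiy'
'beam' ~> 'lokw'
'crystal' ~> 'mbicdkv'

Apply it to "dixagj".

nshkqt

Looking at the pairs, the operation is to shift every letter 10 places forward in the alphabet (wrapping around).
Applying that to "dixagj" gives "nshkqt".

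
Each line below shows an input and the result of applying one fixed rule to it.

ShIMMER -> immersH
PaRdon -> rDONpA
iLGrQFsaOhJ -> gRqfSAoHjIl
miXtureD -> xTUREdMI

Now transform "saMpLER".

mPlerSA

The pattern: flip the case of every letter, then move the first 2 characters to the end (rotate left by 2).
On "saMpLER": the first step gives "SAmPler", and the second then gives "mPlerSA".
(Check on "miXtureD": → "MIxTUREd" → "xTUREdMI" ✓)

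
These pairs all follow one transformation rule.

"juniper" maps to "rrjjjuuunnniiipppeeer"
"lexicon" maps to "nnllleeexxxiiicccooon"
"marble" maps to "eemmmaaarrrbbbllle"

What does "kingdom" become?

In each case the input is transformed by: repeat every character 3 times, then move the last 2 characters to the front (rotate right by 2).
Starting from "kingdom": after the first operation, "kkkiiinnngggdddooommm"; after the second, "mmkkkiiinnngggdddooom".

mmkkkiiinnngggdddooom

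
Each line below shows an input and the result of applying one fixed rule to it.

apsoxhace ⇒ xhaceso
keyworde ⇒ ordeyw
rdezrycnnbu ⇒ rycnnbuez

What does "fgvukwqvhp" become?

The transformation: delete the first 2 characters, then move the first 2 characters to the end (rotate left by 2).
On "fgvukwqvhp": the first step gives "vukwqvhp", and the second then gives "kwqvhpvu".

kwqvhpvu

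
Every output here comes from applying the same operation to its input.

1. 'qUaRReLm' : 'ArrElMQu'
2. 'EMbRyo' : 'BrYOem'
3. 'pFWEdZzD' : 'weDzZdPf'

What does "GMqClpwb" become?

QcLPWBgm

What's happening: move the first 2 characters to the end (rotate left by 2), then flip the case of every letter.
For "GMqClpwb", step one produces "qClpwbGM"; step two turns that into "QcLPWBgm".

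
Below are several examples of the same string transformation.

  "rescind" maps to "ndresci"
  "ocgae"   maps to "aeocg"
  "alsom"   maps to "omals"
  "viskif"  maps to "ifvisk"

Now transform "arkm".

The rule is to move the last 2 characters to the front (rotate right by 2).
"arkm" → "kmar".

kmar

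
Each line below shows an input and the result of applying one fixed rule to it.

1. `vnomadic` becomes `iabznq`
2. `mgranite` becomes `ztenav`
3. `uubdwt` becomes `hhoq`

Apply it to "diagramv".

qvnten

Rule — delete the last 2 characters, then shift every letter 13 places forward in the alphabet (wrapping around) — i.e. ROT13.
On "diagramv" that produces "qvnten".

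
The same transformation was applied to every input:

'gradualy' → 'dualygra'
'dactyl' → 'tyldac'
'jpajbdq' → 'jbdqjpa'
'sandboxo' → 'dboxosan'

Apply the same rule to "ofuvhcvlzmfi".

vhcvlzmfiofu

In each case the input is transformed by: move the first 3 characters to the end (rotate left by 3).
On "ofuvhcvlzmfi" that produces "vhcvlzmfiofu".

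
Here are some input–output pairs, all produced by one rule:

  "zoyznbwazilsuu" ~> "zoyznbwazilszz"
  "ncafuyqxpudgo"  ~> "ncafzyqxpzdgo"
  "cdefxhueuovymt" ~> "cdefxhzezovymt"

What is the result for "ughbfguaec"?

In each case the input is transformed by: replace every "u" with "z".
Applying that to "ughbfguaec" gives "zghbfgzaec".

zghbfgzaec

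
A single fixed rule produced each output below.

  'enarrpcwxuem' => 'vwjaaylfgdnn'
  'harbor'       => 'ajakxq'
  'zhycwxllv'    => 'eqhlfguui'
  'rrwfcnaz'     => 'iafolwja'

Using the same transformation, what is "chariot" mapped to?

cqjarxl

What's happening: swap the first and last characters, then shift every letter 9 places forward in the alphabet (wrapping around).
Working it through for "chariot": intermediate "tharioc", final "cqjarxl".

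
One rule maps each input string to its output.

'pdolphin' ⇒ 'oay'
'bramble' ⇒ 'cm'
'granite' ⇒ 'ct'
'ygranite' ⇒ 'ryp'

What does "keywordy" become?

pzj

The transformation: keep one character in every 3, starting at position 2 (positions 2nd, 5th, 8th, ...), then shift every letter 11 places forward in the alphabet (wrapping around).
Doing the same to "keywordy": "pzj".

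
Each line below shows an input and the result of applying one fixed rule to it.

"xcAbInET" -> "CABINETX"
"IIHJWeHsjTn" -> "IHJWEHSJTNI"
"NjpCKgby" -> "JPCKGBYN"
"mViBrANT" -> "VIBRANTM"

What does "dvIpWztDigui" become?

What's happening: move the first character to the end, then convert every letter to uppercase.
Applying both steps to "dvIpWztDigui": "vIpWztDiguid", then "VIPWZTDIGUID".

VIPWZTDIGUID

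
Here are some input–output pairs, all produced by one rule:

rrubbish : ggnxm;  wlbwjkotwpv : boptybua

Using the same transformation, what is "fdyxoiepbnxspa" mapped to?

The rule is to shift every letter 5 places forward in the alphabet (wrapping around), then delete the first 3 characters.
So "fdyxoiepbnxspa" becomes "ctnjugscxuf".

ctnjugscxuf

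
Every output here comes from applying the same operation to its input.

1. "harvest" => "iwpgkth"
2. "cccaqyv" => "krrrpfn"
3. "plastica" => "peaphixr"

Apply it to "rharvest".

igwpgkth

The rule is to move the last character to the front, then shift every letter 11 places backward in the alphabet (wrapping around).
Applying both steps to "rharvest": "trharves", then "igwpgkth".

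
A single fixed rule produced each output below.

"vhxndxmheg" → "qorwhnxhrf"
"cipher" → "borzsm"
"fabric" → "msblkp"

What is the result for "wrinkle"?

The transformation: shift every letter 10 places forward in the alphabet (wrapping around), then reverse the string.
On "wrinkle": the first step gives "gbsxuvo", and the second then gives "ovuxsbg".

ovuxsbg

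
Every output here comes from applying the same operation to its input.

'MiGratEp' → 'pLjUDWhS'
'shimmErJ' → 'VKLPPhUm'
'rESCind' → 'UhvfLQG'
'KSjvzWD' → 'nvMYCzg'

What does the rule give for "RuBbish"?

The pattern: shift every letter 3 places forward in the alphabet (wrapping around), then flip the case of every letter.
On "RuBbish" that produces "uXeELVK".

uXeELVK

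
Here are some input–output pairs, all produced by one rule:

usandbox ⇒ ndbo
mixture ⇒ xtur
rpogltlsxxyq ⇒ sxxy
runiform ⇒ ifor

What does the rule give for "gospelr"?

spel

The transformation: delete the last character, then keep only the last 4 characters.
On "gospelr": the first step gives "gospel", and the second then gives "spel".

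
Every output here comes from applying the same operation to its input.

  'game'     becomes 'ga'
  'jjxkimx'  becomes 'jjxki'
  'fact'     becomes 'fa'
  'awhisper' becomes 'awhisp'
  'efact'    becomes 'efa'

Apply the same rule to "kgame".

kga

In each case the input is transformed by: delete the last 2 characters.
So "kgame" becomes "kga".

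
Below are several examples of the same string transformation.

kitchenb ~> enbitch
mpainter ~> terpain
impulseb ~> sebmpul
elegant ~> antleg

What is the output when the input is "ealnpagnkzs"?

The rule is to delete the first character, then move the last 3 characters to the front (rotate right by 3).
"ealnpagnkzs" → "alnpagnkzs" → "kzsalnpagn".

kzsalnpagn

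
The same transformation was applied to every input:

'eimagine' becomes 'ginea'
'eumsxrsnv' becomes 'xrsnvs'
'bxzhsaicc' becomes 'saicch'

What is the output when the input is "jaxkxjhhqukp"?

The rule is to delete the first 3 characters, then move the first character to the end.
Starting from "jaxkxjhhqukp": after the first operation, "kxjhhqukp"; after the second, "xjhhqukpk".
(Check on "eumsxrsnv": → "sxrsnv" → "xrsnvs" ✓)

xjhhqukpk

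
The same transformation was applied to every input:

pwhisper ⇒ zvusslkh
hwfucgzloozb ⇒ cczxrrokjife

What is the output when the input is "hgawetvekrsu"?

Rule — sort the characters into reverse alphabetical order, then shift every letter 3 places forward in the alphabet (wrapping around).
"hgawetvekrsu" → "wvutsrkhgeea" → "zyxwvunkjhhd".

zyxwvunkjhhd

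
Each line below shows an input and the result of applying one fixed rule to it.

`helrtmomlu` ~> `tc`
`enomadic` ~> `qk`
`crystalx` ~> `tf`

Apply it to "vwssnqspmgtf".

Looking at the pairs, the operation is to shift every letter 8 places forward in the alphabet (wrapping around), then keep only the last 2 characters.
On "vwssnqspmgtf": the first step gives "deaavyaxuobn", and the second then gives "bn".

bn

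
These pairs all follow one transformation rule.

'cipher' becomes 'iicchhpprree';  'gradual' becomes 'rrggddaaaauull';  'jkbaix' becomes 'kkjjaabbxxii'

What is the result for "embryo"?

In each case the input is transformed by: swap each adjacent pair of characters (1↔2, 3↔4, ...), then double every character.
On "embryo": the first step gives "merboy", and the second then gives "mmeerrbbooyy".

mmeerrbbooyy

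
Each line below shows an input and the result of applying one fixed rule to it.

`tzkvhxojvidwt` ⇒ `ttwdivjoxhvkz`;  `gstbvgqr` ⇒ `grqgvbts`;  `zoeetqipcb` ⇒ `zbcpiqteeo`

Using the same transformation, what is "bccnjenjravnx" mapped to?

bxnvarjnejncc

The rule is to reverse the string, then move the last character to the front.
For "bccnjenjravnx", step one produces "xnvarjnejnccb"; step two turns that into "bxnvarjnejncc".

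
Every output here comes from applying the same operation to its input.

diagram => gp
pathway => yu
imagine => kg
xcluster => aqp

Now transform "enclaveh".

lyf

Each output is the input with this applied: keep one character in every 3, starting at position 2 (positions 2nd, 5th, 8th, ...), then shift every letter 2 places backward in the alphabet (wrapping around).
Starting from "enclaveh": after the first operation, "nah"; after the second, "lyf".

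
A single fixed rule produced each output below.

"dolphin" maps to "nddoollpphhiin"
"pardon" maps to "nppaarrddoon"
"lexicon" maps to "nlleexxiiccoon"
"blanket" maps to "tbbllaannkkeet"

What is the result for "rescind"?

drreesscciinnd

The rule is to double every character, then move the last character to the front.
On "rescind" that produces "drreesscciinnd".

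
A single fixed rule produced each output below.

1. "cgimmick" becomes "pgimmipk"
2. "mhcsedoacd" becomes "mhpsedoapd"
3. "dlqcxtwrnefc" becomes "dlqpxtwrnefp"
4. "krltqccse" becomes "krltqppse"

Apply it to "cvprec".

In each case the input is transformed by: replace every "c" with "p".
Doing the same to "cvprec": "pvprep".

pvprep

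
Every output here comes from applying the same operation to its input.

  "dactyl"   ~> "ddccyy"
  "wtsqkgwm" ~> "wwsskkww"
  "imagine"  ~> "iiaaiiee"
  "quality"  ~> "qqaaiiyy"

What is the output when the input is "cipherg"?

The pattern: keep every other character starting from the first (positions 1st, 3rd, 5th, ...), then double every character.
For "cipherg", step one produces "cpeg"; step two turns that into "ccppeegg".

ccppeegg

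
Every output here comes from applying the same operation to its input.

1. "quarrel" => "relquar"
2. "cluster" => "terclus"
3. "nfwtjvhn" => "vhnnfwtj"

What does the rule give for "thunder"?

derthun

What's happening: move the last 3 characters to the front (rotate right by 3).
On "thunder" that produces "derthun".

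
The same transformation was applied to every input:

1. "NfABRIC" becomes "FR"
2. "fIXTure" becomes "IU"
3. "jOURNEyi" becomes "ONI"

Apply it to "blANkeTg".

LKG

What's happening: keep one character in every 3, starting at position 2 (positions 2nd, 5th, 8th, ...), then convert every letter to uppercase.
For "blANkeTg", step one produces "lkg"; step two turns that into "LKG".
(Check on "jOURNEyi": → "ONi" → "ONI" ✓)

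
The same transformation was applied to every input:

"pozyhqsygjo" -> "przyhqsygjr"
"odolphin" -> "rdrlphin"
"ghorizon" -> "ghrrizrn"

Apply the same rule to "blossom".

The pattern: replace every "o" with "r".
On "blossom" that produces "blrssrm".

blrssrm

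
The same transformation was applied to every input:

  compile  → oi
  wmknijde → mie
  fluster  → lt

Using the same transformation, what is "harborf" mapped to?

The rule is to keep one character in every 3, starting at position 2 (positions 2nd, 5th, 8th, ...).
So "harborf" becomes "ao".

ao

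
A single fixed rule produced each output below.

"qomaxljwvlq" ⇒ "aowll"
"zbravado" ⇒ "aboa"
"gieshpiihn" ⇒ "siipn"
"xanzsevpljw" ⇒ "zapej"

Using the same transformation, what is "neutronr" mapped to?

tero

What's happening: keep every other character starting from the second (positions 2nd, 4th, 6th, ...), then swap each adjacent pair of characters (1↔2, 3↔4, ...).
Starting from "neutronr": after the first operation, "etor"; after the second, "tero".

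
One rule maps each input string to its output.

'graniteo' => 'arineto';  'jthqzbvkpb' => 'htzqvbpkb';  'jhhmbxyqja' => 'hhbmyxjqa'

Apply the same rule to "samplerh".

The transformation: delete the first character, then swap each adjacent pair of characters (1↔2, 3↔4, ...).
On "samplerh": the first step gives "amplerh", and the second then gives "malpreh".

malpreh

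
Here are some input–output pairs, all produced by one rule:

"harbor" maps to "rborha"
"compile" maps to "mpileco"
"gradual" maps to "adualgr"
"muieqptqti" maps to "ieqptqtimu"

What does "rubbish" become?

The pattern: move the first 2 characters to the end (rotate left by 2).
Doing the same to "rubbish": "bbishru".

bbishru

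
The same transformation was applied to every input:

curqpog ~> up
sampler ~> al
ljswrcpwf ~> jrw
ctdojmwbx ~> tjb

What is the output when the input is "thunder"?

hd

The rule is to keep one character in every 3, starting at position 2 (positions 2nd, 5th, 8th, ...).
On "thunder" that produces "hd".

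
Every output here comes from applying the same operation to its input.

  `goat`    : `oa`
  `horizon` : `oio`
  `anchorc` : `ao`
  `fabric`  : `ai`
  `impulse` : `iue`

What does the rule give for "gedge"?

ee

The transformation: keep only the vowels.
So "gedge" becomes "ee".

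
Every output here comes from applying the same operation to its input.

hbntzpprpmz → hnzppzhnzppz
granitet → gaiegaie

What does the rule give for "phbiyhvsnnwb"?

pbyvnwpbyvnw

Each output is the input with this applied: keep every other character starting from the first (positions 1st, 3rd, 5th, ...), then write the whole string twice.
Working it through for "phbiyhvsnnwb": intermediate "pbyvnw", final "pbyvnwpbyvnw".
(Check on "hbntzpprpmz": → "hnzppz" → "hnzppzhnzppz" ✓)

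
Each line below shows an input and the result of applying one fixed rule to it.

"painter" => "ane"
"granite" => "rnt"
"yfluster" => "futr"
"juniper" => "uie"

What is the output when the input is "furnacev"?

uncv

What's happening: keep every other character starting from the second (positions 2nd, 4th, 6th, ...).
Doing the same to "furnacev": "uncv".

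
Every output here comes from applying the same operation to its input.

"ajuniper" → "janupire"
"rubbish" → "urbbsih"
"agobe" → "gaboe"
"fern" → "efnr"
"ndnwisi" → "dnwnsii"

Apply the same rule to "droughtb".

The rule is to swap each adjacent pair of characters (1↔2, 3↔4, ...).
For "droughtb" the result is "rduohgbt".

rduohgbt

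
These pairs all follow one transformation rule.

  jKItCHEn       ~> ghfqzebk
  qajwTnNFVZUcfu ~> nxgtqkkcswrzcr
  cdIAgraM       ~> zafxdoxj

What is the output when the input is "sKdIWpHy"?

phaftmev

The transformation: shift every letter 3 places backward in the alphabet (wrapping around), then convert every letter to lowercase.
"sKdIWpHy" → "pHaFTmEv" → "phaftmev".
(Check on "jKItCHEn": → "gHFqZEBk" → "ghfqzebk" ✓)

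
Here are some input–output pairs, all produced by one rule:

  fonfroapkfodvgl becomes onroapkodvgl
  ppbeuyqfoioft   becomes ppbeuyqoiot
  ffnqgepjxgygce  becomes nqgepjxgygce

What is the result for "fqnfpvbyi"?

Each output is the input with this applied: remove every "f".
Doing the same to "fqnfpvbyi": "qnpvbyi".

qnpvbyi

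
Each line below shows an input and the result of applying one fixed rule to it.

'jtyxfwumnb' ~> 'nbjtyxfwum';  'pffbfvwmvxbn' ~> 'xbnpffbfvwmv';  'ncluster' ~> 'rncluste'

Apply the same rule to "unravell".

Looking at the pairs, the operation is to move the first 3 characters to the end (rotate left by 3), then swap the front and back halves of the string.
Starting from "unravell": after the first operation, "avellunr"; after the second, "lunravel".

lunravel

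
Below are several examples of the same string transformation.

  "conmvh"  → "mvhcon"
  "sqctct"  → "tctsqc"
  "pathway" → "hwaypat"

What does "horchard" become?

chardhor

In each case the input is transformed by: move the first 3 characters to the end (rotate left by 3).
Applying that to "horchard" gives "chardhor".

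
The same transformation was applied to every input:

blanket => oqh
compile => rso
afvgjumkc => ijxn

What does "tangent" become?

Rule — shift every letter 3 places forward in the alphabet (wrapping around), then keep every other character starting from the second (positions 2nd, 4th, 6th, ...).
So "tangent" becomes "djq".

djq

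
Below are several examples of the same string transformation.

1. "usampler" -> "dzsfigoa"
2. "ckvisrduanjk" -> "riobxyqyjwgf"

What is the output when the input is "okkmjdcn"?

xrqbcyya

What's happening: shift every letter 12 places backward in the alphabet (wrapping around), then swap the front and back halves of the string.
For "okkmjdcn" the result is "xrqbcyya".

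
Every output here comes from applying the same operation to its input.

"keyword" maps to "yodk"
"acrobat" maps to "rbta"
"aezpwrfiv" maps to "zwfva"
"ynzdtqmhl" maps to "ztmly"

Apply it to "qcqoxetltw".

qxttq

Rule — keep every other character starting from the first (positions 1st, 3rd, 5th, ...), then move the first character to the end.
Working it through for "qcqoxetltw": intermediate "qqxtt", final "qxttq".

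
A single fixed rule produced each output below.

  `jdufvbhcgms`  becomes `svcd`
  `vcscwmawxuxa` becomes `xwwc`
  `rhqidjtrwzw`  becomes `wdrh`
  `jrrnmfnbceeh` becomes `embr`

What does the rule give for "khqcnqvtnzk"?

Rule — keep one character in every 3, starting at position 2 (positions 2nd, 5th, 8th, ...), then swap the first and last characters.
On "khqcnqvtnzk": the first step gives "hntk", and the second then gives "knth".

knth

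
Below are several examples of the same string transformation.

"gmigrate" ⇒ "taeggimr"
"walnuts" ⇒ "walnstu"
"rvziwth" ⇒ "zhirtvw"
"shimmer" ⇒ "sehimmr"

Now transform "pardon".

radnop

What's happening: sort the characters into alphabetical order, then move the last character to the front.
Applying both steps to "pardon": "adnopr", then "radnop".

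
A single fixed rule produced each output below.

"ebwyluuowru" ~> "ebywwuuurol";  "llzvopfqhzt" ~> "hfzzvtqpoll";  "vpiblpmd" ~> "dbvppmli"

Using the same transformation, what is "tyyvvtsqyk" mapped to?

qkyyyvvtts

Rule — sort the characters into reverse alphabetical order, then move the last 2 characters to the front (rotate right by 2).
"tyyvvtsqyk" → "yyyvvttsqk" → "qkyyyvvtts".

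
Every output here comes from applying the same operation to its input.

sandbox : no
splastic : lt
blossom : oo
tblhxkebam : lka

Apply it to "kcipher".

The pattern: keep one character in every 3, starting at position 3 (positions 3rd, 6th, 9th, ...).
So "kcipher" becomes "ie".

ie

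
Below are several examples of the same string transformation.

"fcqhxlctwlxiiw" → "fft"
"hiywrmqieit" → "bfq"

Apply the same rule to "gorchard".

xoa

What's happening: shift every letter 3 places backward in the alphabet (wrapping around), then keep only the last 3 characters.
"gorchard" → "dlozexoa" → "xoa".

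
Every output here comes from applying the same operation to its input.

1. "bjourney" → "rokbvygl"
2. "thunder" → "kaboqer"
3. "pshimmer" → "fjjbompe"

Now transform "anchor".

eloxkz

The pattern: shift every letter 3 places backward in the alphabet (wrapping around), then move the first 3 characters to the end (rotate left by 3).
Applying that to "anchor" gives "eloxkz".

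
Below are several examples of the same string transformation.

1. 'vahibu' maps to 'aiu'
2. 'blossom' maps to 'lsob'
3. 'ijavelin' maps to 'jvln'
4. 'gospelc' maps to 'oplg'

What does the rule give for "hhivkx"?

hvx

Rule — move the first character to the end, then keep every other character starting from the first (positions 1st, 3rd, 5th, ...).
Applying both steps to "hhivkx": "hivkxh", then "hvx".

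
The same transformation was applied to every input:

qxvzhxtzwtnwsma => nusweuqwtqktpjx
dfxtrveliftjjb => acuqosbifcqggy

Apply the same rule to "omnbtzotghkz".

The rule is to shift every letter 3 places backward in the alphabet (wrapping around).
On "omnbtzotghkz" that produces "ljkyqwlqdehw".

ljkyqwlqdehw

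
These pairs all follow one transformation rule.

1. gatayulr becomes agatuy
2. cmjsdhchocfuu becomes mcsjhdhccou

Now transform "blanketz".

lbnaek

The rule is to swap each adjacent pair of characters (1↔2, 3↔4, ...), then delete the last 2 characters.
Applying both steps to "blanketz": "lbnaekzt", then "lbnaek".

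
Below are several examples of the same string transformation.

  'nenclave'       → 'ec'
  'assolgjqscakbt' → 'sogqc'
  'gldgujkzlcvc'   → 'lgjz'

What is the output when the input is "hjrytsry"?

The rule is to keep every other character starting from the second (positions 2nd, 4th, 6th, ...), then delete the last 2 characters.
On "hjrytsry": the first step gives "jysy", and the second then gives "jy".
(Check on "assolgjqscakbt": → "sogqckt" → "sogqc" ✓)

jy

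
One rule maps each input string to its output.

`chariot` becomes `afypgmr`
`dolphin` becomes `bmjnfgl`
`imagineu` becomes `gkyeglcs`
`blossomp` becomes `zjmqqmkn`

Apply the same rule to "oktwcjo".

miruahm

What's happening: shift every letter 2 places backward in the alphabet (wrapping around).
Applying that to "oktwcjo" gives "miruahm".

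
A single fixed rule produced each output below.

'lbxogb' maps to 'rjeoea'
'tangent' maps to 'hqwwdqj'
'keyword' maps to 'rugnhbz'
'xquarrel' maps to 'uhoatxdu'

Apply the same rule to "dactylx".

boagdfw

Each output is the input with this applied: shift every letter 3 places forward in the alphabet (wrapping around), then move the last 3 characters to the front (rotate right by 3).
On "dactylx": the first step gives "gdfwboa", and the second then gives "boagdfw".
(Check on "keyword": → "nhbzrug" → "rugnhbz" ✓)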